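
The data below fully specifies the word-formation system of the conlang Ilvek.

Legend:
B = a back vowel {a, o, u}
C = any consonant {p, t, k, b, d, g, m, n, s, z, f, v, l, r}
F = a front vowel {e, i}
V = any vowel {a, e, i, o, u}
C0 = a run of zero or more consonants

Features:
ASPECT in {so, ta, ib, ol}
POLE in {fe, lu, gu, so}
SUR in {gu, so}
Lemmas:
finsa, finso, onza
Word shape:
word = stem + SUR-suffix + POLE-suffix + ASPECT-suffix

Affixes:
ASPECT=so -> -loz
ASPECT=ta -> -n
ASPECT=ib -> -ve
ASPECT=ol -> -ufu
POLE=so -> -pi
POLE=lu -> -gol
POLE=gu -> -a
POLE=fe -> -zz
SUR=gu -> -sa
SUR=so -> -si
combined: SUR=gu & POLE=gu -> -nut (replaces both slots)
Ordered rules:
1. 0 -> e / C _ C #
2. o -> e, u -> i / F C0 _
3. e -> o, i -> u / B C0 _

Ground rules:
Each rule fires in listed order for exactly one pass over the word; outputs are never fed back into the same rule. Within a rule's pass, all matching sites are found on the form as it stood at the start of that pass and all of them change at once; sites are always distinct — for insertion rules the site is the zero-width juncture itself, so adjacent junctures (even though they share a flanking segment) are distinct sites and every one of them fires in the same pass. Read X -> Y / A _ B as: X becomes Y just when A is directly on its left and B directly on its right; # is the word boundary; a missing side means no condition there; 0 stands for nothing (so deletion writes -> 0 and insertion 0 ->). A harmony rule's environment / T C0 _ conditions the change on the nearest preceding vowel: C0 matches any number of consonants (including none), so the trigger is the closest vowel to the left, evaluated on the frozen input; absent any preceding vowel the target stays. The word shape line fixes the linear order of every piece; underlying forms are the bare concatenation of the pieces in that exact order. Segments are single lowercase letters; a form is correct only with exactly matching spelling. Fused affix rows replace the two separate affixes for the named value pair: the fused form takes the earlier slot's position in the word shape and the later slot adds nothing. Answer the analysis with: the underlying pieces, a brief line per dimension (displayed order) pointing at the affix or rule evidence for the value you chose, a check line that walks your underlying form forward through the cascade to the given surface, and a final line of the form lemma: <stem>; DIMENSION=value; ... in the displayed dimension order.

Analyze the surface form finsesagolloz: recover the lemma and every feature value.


underlying: finso-sa-gol-loz
ASPECT=so - signalled by the affix -loz
POLE=lu - signalled by the affix -gol
SUR=gu - signalled by the affix -sa
check: finsosagolloz -> finsosagolloz -> finsesagolloz -> finsesagolloz
lemma: finso; ASPECT=so; POLE=lu; SUR=gu


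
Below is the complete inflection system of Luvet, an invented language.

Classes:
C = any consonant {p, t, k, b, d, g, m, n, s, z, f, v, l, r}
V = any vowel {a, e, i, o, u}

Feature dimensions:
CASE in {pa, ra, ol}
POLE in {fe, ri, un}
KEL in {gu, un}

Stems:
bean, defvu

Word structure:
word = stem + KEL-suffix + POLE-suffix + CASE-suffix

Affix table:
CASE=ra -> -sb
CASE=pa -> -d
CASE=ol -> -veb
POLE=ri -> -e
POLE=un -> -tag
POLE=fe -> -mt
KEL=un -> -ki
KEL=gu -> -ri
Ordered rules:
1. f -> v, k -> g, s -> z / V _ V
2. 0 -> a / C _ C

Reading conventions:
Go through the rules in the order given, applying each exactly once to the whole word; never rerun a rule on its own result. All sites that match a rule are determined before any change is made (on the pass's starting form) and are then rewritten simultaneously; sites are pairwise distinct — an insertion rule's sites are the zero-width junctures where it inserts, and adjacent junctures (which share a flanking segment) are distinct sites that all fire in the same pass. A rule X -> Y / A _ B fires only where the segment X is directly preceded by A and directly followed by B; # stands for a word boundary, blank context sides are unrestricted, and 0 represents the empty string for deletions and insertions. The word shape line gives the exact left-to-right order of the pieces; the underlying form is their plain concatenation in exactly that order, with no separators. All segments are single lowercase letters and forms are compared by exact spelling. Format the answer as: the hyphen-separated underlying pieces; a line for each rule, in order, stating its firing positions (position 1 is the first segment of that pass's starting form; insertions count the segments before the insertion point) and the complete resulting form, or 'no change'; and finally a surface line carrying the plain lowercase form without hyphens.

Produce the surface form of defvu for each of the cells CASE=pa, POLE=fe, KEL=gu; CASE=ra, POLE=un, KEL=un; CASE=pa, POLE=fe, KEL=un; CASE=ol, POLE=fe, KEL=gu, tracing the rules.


cell CASE=pa, POLE=fe, KEL=gu:
underlying: defvu-ri-mt-d
1. f -> v, k -> g, s -> z / V _ V: no change
2. 0 -> a / C _ C: inserts after position(s) 3, 8, 9: defavurimatad
surface: defavurimatad

cell CASE=ra, POLE=un, KEL=un:
underlying: defvu-ki-tag-sb
1. f -> v, k -> g, s -> z / V _ V: fires at position(s) 6: defvugitagsb
2. 0 -> a / C _ C: inserts after position(s) 3, 10, 11: defavugitagasab
surface: defavugitagasab

cell CASE=pa, POLE=fe, KEL=un:
underlying: defvu-ki-mt-d
1. f -> v, k -> g, s -> z / V _ V: fires at position(s) 6: defvugimtd
2. 0 -> a / C _ C: inserts after position(s) 3, 8, 9: defavugimatad
surface: defavugimatad

cell CASE=ol, POLE=fe, KEL=gu:
underlying: defvu-ri-mt-veb
1. f -> v, k -> g, s -> z / V _ V: no change
2. 0 -> a / C _ C: inserts after position(s) 3, 8, 9: defavurimataveb
surface: defavurimataveb


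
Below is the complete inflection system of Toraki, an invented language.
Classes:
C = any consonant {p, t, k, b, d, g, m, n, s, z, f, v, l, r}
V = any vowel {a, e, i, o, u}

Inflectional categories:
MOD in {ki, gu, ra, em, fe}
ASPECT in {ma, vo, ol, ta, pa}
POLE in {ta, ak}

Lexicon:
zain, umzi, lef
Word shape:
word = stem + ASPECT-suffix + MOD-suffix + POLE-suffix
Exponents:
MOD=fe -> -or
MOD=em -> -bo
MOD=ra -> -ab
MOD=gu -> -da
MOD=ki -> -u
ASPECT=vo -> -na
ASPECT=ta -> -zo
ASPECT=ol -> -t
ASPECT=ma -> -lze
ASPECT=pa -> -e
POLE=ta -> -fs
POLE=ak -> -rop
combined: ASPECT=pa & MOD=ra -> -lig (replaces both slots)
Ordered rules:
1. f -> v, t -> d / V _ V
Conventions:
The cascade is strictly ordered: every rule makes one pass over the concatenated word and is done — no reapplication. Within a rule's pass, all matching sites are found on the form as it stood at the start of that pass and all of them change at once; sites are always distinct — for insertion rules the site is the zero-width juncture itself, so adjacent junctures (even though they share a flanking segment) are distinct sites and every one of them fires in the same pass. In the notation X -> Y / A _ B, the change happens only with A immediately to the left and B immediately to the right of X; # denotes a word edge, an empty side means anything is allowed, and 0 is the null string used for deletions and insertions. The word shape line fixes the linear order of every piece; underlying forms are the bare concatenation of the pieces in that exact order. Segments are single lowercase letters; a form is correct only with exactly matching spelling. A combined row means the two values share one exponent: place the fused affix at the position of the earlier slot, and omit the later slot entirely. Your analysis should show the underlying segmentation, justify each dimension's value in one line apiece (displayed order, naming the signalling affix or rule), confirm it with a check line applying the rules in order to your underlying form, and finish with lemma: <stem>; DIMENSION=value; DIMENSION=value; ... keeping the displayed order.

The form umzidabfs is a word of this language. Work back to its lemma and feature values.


underlying: umzi-t-ab-fs
MOD=ra - signalled by the affix -ab
ASPECT=ol - signalled by the affix -t
POLE=ta - signalled by the affix -fs
check: umzitabfs -> umzidabfs
lemma: umzi; MOD=ra; ASPECT=ol; POLE=ta


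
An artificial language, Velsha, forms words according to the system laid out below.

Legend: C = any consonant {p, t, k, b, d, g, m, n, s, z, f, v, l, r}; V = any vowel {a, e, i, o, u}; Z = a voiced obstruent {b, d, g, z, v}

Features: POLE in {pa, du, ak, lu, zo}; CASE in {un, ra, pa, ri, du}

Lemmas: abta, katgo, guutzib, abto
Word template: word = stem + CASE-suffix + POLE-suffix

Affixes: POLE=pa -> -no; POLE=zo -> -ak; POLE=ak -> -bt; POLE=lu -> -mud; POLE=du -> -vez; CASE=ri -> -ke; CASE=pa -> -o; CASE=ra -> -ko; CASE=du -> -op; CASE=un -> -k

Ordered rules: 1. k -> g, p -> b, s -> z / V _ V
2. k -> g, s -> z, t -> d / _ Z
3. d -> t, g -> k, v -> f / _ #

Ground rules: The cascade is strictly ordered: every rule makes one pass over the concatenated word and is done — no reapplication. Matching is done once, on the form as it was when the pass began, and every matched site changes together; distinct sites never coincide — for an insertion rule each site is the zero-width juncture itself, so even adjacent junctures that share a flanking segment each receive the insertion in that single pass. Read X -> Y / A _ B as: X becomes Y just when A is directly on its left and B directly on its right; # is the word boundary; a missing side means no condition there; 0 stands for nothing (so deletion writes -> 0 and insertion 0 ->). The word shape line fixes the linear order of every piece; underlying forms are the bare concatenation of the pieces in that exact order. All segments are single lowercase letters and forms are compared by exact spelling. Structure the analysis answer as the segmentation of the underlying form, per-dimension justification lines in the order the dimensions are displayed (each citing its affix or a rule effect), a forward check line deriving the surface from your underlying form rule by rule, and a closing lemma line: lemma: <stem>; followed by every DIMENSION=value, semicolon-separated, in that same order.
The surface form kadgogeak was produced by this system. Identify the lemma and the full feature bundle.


underlying: katgo-ke-ak
POLE=zo - signalled by the affix -ak
CASE=ri - signalled by the affix -ke
check: katgokeak -> katgogeak -> kadgogeak -> kadgogeak
lemma: katgo; POLE=zo; CASE=ri


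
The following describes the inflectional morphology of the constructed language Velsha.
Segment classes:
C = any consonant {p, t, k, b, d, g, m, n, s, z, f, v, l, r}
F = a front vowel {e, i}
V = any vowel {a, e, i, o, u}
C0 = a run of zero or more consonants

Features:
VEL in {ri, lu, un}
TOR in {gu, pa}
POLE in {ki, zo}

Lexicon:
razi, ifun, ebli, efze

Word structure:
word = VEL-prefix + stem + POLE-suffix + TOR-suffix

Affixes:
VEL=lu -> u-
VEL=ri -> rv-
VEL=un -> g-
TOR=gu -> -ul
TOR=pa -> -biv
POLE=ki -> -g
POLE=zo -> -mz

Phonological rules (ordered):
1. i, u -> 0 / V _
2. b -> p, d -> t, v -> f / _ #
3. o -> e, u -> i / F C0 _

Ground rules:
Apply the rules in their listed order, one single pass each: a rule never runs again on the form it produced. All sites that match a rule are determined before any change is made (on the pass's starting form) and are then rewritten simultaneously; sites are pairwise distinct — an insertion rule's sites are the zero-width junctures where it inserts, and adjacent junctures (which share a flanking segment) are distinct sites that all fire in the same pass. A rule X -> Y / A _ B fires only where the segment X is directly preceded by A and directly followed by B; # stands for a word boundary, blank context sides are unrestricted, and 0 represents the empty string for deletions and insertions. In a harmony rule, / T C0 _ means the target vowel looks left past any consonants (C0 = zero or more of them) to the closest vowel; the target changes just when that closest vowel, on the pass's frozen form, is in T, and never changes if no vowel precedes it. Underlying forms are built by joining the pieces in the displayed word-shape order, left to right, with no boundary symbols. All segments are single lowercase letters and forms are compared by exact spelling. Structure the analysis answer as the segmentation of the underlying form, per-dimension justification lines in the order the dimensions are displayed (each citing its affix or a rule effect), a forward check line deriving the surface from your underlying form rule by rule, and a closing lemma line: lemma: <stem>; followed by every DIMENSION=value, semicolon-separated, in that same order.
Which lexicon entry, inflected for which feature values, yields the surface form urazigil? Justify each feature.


underlying: u-razi-g-ul
VEL=lu - signalled by the affix u-
TOR=gu - signalled by the affix -ul
POLE=ki - signalled by the affix -g
check: urazigul -> urazigul -> urazigul -> urazigil
lemma: razi; VEL=lu; TOR=gu; POLE=ki


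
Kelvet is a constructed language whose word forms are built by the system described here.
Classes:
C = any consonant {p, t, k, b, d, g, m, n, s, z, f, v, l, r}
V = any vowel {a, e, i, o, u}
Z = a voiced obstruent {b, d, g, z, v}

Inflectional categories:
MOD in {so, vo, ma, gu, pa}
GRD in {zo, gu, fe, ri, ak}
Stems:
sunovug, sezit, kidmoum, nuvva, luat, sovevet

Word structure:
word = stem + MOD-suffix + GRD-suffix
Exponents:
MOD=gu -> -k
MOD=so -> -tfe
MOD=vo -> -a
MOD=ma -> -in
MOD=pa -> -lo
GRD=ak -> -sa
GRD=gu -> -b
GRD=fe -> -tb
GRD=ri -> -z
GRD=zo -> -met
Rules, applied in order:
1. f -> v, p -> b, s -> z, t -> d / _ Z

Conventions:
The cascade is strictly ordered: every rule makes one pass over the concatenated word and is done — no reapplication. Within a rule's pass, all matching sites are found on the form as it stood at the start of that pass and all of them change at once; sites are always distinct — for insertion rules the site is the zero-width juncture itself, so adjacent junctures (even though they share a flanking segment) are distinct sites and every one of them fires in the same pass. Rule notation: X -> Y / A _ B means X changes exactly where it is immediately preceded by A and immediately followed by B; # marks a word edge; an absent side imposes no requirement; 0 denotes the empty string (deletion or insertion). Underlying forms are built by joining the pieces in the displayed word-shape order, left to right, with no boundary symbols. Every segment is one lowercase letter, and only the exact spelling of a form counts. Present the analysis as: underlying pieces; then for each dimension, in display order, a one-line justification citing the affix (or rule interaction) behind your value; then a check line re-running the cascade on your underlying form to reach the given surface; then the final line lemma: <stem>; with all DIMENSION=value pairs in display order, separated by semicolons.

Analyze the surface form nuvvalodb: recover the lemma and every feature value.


underlying: nuvva-lo-tb
MOD=pa - signalled by the affix -lo
GRD=fe - signalled by the affix -tb
check: nuvvalotb -> nuvvalodb
lemma: nuvva; MOD=pa; GRD=fe


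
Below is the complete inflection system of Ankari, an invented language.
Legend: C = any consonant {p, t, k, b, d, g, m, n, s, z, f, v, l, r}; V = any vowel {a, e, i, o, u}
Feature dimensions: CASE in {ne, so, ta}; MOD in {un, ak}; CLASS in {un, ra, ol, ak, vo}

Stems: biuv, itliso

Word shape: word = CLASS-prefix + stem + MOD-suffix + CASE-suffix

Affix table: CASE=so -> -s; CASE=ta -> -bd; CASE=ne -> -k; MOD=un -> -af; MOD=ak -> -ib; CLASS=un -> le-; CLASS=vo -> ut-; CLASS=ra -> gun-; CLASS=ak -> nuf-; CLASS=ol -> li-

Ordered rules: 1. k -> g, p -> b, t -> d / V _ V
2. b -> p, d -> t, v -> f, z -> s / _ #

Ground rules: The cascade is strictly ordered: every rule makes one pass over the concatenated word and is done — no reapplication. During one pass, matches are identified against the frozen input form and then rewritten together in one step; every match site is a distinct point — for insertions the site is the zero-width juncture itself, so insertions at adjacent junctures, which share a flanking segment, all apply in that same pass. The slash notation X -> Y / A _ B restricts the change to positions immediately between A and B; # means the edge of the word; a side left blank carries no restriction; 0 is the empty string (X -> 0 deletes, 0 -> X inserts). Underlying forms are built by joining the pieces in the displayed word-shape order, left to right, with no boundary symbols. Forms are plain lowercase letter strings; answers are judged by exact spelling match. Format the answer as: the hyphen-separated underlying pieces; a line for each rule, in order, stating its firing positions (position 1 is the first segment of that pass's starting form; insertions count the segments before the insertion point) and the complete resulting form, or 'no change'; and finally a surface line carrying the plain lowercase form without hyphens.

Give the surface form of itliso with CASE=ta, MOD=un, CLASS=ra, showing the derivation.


underlying: gun-itliso-af-bd
1. k -> g, p -> b, t -> d / V _ V: no change
2. b -> p, d -> t, v -> f, z -> s / _ #: fires at position(s) 13: gunitlisoafbt
surface: gunitlisoafbt


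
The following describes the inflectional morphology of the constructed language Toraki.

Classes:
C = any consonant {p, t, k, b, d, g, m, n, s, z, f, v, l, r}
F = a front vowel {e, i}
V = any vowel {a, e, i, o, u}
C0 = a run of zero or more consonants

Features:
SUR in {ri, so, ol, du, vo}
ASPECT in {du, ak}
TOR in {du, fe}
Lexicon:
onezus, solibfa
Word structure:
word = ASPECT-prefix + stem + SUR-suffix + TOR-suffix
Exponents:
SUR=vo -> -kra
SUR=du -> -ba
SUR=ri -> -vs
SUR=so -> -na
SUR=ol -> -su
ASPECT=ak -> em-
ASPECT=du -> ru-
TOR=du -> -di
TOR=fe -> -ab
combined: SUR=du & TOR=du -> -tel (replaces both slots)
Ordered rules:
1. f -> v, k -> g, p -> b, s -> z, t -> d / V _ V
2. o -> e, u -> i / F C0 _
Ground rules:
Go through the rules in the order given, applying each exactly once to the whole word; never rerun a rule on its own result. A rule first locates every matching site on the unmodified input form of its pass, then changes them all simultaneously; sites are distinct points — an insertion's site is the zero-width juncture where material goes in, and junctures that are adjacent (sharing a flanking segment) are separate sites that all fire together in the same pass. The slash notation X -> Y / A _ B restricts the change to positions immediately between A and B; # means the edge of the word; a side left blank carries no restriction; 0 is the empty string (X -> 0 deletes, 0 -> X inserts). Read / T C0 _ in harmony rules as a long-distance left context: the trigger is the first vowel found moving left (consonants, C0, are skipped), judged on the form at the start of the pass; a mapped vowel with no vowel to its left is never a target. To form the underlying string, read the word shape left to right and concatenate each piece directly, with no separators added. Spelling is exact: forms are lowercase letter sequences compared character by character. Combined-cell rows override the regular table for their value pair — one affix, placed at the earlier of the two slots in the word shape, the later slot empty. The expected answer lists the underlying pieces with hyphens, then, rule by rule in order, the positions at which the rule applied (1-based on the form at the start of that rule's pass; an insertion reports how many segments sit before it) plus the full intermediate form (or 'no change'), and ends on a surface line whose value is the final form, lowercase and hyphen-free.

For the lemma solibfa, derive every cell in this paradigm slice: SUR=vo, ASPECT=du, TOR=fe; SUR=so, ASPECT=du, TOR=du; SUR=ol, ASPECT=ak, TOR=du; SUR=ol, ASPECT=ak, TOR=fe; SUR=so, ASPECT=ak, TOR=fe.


cell SUR=vo, ASPECT=du, TOR=fe:
underlying: ru-solibfa-kra-ab
1. f -> v, k -> g, p -> b, s -> z, t -> d / V _ V: fires at position(s) 3: ruzolibfakraab
2. o -> e, u -> i / F C0 _: no change
surface: ruzolibfakraab

cell SUR=so, ASPECT=du, TOR=du:
underlying: ru-solibfa-na-di
1. f -> v, k -> g, p -> b, s -> z, t -> d / V _ V: fires at position(s) 3: ruzolibfanadi
2. o -> e, u -> i / F C0 _: no change
surface: ruzolibfanadi

cell SUR=ol, ASPECT=ak, TOR=du:
underlying: em-solibfa-su-di
1. f -> v, k -> g, p -> b, s -> z, t -> d / V _ V: fires at position(s) 10: emsolibfazudi
2. o -> e, u -> i / F C0 _: fires at position(s) 4: emselibfazudi
surface: emselibfazudi

cell SUR=ol, ASPECT=ak, TOR=fe:
underlying: em-solibfa-su-ab
1. f -> v, k -> g, p -> b, s -> z, t -> d / V _ V: fires at position(s) 10: emsolibfazuab
2. o -> e, u -> i / F C0 _: fires at position(s) 4: emselibfazuab
surface: emselibfazuab

cell SUR=so, ASPECT=ak, TOR=fe:
underlying: em-solibfa-na-ab
1. f -> v, k -> g, p -> b, s -> z, t -> d / V _ V: no change
2. o -> e, u -> i / F C0 _: fires at position(s) 4: emselibfanaab
surface: emselibfanaab


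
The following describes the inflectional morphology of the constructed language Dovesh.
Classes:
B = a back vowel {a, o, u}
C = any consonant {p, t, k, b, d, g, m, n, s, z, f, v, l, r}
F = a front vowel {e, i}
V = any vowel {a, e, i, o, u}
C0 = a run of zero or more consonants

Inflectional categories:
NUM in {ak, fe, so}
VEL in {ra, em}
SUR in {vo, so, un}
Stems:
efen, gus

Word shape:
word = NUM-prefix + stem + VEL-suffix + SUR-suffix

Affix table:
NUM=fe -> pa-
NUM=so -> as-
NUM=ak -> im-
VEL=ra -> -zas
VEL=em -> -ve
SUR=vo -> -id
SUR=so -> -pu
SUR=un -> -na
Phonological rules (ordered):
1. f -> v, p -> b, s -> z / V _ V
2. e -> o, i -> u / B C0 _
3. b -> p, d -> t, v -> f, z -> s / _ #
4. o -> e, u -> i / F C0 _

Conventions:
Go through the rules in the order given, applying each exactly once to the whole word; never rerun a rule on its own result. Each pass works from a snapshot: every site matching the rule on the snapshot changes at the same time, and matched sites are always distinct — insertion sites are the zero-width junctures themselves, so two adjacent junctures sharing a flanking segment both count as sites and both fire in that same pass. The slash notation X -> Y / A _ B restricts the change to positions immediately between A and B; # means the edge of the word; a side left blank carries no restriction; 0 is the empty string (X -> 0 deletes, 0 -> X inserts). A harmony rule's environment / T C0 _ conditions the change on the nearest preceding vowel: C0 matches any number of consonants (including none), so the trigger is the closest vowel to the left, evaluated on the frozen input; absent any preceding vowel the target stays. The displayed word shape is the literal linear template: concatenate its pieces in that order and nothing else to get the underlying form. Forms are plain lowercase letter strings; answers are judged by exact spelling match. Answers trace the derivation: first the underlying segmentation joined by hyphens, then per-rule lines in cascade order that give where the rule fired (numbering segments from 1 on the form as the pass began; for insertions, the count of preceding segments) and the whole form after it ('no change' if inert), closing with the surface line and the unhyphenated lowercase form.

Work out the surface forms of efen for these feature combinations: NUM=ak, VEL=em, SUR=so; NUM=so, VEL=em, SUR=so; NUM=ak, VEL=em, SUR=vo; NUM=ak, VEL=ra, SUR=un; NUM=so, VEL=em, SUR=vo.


cell NUM=ak, VEL=em, SUR=so:
underlying: im-efen-ve-pu
1. f -> v, p -> b, s -> z / V _ V: fires at position(s) 4, 9: imevenvebu
2. e -> o, i -> u / B C0 _: no change
3. b -> p, d -> t, v -> f, z -> s / _ #: no change
4. o -> e, u -> i / F C0 _: fires at position(s) 10: imevenvebi
surface: imevenvebi

cell NUM=so, VEL=em, SUR=so:
underlying: as-efen-ve-pu
1. f -> v, p -> b, s -> z / V _ V: fires at position(s) 2, 4, 9: azevenvebu
2. e -> o, i -> u / B C0 _: fires at position(s) 3: azovenvebu
3. b -> p, d -> t, v -> f, z -> s / _ #: no change
4. o -> e, u -> i / F C0 _: fires at position(s) 10: azovenvebi
surface: azovenvebi

cell NUM=ak, VEL=em, SUR=vo:
underlying: im-efen-ve-id
1. f -> v, p -> b, s -> z / V _ V: fires at position(s) 4: imevenveid
2. e -> o, i -> u / B C0 _: no change
3. b -> p, d -> t, v -> f, z -> s / _ #: fires at position(s) 10: imevenveit
4. o -> e, u -> i / F C0 _: no change
surface: imevenveit

cell NUM=ak, VEL=ra, SUR=un:
underlying: im-efen-zas-na
1. f -> v, p -> b, s -> z / V _ V: fires at position(s) 4: imevenzasna
2. e -> o, i -> u / B C0 _: no change
3. b -> p, d -> t, v -> f, z -> s / _ #: no change
4. o -> e, u -> i / F C0 _: no change
surface: imevenzasna

cell NUM=so, VEL=em, SUR=vo:
underlying: as-efen-ve-id
1. f -> v, p -> b, s -> z / V _ V: fires at position(s) 2, 4: azevenveid
2. e -> o, i -> u / B C0 _: fires at position(s) 3: azovenveid
3. b -> p, d -> t, v -> f, z -> s / _ #: fires at position(s) 10: azovenveit
4. o -> e, u -> i / F C0 _: no change
surface: azovenveit


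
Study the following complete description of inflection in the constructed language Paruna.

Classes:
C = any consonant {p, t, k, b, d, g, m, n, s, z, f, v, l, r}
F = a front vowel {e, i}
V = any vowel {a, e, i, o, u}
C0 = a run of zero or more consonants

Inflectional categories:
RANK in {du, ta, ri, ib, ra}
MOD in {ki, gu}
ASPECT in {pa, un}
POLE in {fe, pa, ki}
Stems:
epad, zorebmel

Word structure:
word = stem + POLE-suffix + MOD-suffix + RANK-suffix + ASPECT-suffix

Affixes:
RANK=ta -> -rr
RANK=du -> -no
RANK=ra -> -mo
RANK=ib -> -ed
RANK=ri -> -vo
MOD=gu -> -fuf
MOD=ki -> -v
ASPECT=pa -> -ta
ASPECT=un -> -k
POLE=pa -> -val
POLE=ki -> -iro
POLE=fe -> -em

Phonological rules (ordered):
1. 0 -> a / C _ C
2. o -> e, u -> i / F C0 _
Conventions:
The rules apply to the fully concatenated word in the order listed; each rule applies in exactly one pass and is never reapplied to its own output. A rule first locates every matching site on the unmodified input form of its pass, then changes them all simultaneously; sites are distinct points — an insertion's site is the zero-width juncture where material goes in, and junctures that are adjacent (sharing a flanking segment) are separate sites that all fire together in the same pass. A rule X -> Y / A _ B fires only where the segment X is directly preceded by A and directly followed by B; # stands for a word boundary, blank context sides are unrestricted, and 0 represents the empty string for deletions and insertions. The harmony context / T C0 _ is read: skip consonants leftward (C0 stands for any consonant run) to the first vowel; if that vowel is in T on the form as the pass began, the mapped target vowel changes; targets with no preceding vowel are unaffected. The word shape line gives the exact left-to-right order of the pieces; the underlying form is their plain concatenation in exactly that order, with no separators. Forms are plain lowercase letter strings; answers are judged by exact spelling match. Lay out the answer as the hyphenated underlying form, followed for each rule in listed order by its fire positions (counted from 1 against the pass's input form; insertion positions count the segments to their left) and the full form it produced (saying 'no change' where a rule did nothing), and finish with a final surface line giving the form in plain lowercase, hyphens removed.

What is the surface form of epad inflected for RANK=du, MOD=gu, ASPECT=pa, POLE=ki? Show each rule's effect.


underlying: epad-iro-fuf-no-ta
1. 0 -> a / C _ C: inserts after position(s) 10: epadirofufanota
2. o -> e, u -> i / F C0 _: fires at position(s) 7: epadirefufanota
surface: epadirefufanota


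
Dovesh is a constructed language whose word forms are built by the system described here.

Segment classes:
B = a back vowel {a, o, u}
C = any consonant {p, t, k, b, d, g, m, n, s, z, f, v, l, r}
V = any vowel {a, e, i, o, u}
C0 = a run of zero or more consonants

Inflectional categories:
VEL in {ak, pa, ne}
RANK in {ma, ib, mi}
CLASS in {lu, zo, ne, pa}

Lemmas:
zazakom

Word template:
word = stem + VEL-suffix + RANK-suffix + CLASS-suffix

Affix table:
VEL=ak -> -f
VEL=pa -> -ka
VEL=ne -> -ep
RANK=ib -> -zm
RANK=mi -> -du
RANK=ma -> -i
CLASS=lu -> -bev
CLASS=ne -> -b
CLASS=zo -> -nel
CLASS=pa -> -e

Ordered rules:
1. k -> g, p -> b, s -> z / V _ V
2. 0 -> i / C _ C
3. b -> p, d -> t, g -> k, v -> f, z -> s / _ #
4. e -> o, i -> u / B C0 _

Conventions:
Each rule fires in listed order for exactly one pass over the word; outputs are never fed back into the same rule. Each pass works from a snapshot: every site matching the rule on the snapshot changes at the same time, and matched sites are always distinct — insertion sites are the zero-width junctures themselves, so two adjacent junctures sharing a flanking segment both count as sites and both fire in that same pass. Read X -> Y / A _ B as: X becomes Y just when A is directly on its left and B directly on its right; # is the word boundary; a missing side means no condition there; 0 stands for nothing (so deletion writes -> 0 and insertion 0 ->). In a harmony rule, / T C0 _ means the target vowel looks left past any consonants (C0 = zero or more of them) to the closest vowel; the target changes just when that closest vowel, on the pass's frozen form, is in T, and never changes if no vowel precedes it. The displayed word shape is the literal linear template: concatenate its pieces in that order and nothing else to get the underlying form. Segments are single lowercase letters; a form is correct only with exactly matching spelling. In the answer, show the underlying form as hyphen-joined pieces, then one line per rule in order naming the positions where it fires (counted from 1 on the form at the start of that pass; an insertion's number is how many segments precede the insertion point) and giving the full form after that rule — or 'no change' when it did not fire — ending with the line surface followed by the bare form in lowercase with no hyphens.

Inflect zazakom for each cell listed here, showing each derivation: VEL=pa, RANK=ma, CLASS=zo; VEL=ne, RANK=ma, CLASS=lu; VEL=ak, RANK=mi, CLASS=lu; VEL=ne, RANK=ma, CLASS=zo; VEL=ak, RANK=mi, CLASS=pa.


cell VEL=pa, RANK=ma, CLASS=zo:
underlying: zazakom-ka-i-nel
1. k -> g, p -> b, s -> z / V _ V: fires at position(s) 5: zazagomkainel
2. 0 -> i / C _ C: inserts after position(s) 7: zazagomikainel
3. b -> p, d -> t, g -> k, v -> f, z -> s / _ #: no change
4. e -> o, i -> u / B C0 _: fires at position(s) 8, 11: zazagomukaunel
surface: zazagomukaunel

cell VEL=ne, RANK=ma, CLASS=lu:
underlying: zazakom-ep-i-bev
1. k -> g, p -> b, s -> z / V _ V: fires at position(s) 5, 9: zazagomebibev
2. 0 -> i / C _ C: no change
3. b -> p, d -> t, g -> k, v -> f, z -> s / _ #: fires at position(s) 13: zazagomebibef
4. e -> o, i -> u / B C0 _: fires at position(s) 8: zazagomobibef
surface: zazagomobibef

cell VEL=ak, RANK=mi, CLASS=lu:
underlying: zazakom-f-du-bev
1. k -> g, p -> b, s -> z / V _ V: fires at position(s) 5: zazagomfdubev
2. 0 -> i / C _ C: inserts after position(s) 7, 8: zazagomifidubev
3. b -> p, d -> t, g -> k, v -> f, z -> s / _ #: fires at position(s) 15: zazagomifidubef
4. e -> o, i -> u / B C0 _: fires at position(s) 8, 14: zazagomufidubof
surface: zazagomufidubof

cell VEL=ne, RANK=ma, CLASS=zo:
underlying: zazakom-ep-i-nel
1. k -> g, p -> b, s -> z / V _ V: fires at position(s) 5, 9: zazagomebinel
2. 0 -> i / C _ C: no change
3. b -> p, d -> t, g -> k, v -> f, z -> s / _ #: no change
4. e -> o, i -> u / B C0 _: fires at position(s) 8: zazagomobinel
surface: zazagomobinel

cell VEL=ak, RANK=mi, CLASS=pa:
underlying: zazakom-f-du-e
1. k -> g, p -> b, s -> z / V _ V: fires at position(s) 5: zazagomfdue
2. 0 -> i / C _ C: inserts after position(s) 7, 8: zazagomifidue
3. b -> p, d -> t, g -> k, v -> f, z -> s / _ #: no change
4. e -> o, i -> u / B C0 _: fires at position(s) 8, 13: zazagomufiduo
surface: zazagomufiduo


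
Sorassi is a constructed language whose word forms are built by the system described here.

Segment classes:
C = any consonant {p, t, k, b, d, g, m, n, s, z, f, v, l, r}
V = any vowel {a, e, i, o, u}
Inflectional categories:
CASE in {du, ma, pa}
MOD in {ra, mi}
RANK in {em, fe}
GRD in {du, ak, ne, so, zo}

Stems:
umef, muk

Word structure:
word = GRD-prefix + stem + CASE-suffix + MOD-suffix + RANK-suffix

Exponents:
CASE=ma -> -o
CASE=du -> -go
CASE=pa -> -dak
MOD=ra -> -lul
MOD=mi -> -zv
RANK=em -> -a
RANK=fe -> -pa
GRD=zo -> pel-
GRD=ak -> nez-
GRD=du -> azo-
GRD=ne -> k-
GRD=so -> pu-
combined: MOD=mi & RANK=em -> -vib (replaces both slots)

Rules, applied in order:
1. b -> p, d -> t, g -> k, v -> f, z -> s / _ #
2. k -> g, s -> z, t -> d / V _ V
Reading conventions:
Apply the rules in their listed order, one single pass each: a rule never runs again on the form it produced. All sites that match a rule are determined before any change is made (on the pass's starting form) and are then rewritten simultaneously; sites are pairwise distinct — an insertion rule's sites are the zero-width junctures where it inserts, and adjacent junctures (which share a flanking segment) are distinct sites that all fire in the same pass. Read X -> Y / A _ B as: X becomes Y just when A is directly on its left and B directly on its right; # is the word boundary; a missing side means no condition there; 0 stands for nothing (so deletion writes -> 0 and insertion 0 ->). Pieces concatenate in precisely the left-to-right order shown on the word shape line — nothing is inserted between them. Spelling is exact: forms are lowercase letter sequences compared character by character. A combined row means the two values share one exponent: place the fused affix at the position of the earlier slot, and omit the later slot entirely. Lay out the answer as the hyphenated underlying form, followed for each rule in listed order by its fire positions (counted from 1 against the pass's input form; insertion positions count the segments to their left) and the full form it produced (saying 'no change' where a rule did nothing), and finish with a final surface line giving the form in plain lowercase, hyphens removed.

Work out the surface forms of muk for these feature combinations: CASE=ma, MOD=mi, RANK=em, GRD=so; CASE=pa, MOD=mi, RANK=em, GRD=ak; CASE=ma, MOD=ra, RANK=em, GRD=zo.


cell CASE=ma, MOD=mi, RANK=em, GRD=so:
underlying: pu-muk-o-vib
1. b -> p, d -> t, g -> k, v -> f, z -> s / _ #: fires at position(s) 9: pumukovip
2. k -> g, s -> z, t -> d / V _ V: fires at position(s) 5: pumugovip
surface: pumugovip

cell CASE=pa, MOD=mi, RANK=em, GRD=ak:
underlying: nez-muk-dak-vib
1. b -> p, d -> t, g -> k, v -> f, z -> s / _ #: fires at position(s) 12: nezmukdakvip
2. k -> g, s -> z, t -> d / V _ V: no change
surface: nezmukdakvip

cell CASE=ma, MOD=ra, RANK=em, GRD=zo:
underlying: pel-muk-o-lul-a
1. b -> p, d -> t, g -> k, v -> f, z -> s / _ #: no change
2. k -> g, s -> z, t -> d / V _ V: fires at position(s) 6: pelmugolula
surface: pelmugolula


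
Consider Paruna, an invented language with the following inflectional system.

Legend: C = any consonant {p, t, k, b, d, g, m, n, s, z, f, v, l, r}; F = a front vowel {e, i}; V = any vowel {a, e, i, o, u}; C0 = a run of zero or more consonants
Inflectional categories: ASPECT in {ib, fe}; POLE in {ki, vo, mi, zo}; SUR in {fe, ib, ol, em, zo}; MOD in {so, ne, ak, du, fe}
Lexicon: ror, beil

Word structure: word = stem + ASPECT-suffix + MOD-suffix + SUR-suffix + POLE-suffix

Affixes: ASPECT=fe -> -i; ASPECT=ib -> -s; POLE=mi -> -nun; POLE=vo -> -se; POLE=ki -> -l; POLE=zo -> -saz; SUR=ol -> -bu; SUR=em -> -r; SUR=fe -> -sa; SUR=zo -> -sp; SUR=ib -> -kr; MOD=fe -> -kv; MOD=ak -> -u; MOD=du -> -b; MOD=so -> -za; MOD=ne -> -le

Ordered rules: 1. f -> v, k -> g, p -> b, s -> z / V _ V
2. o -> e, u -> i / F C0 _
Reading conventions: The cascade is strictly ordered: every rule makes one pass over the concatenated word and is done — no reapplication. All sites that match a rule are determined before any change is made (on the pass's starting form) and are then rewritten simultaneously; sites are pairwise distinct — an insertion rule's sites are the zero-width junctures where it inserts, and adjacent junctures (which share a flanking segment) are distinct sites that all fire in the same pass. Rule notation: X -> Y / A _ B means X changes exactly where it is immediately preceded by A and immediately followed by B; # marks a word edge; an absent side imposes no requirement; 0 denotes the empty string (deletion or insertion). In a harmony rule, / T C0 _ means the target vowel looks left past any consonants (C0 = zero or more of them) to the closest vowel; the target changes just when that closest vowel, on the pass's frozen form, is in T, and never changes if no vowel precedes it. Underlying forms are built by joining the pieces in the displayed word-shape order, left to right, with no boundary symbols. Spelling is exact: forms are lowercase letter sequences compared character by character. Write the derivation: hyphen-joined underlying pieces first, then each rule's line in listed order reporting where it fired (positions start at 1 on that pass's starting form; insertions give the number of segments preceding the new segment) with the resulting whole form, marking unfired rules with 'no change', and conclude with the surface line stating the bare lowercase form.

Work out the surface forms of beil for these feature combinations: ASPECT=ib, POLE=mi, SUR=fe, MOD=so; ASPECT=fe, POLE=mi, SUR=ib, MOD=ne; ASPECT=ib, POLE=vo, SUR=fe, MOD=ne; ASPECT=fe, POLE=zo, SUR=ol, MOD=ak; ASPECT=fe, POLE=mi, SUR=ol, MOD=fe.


cell ASPECT=ib, POLE=mi, SUR=fe, MOD=so:
underlying: beil-s-za-sa-nun
1. f -> v, k -> g, p -> b, s -> z / V _ V: fires at position(s) 8: beilszazanun
2. o -> e, u -> i / F C0 _: no change
surface: beilszazanun

cell ASPECT=fe, POLE=mi, SUR=ib, MOD=ne:
underlying: beil-i-le-kr-nun
1. f -> v, k -> g, p -> b, s -> z / V _ V: no change
2. o -> e, u -> i / F C0 _: fires at position(s) 11: beililekrnin
surface: beililekrnin

cell ASPECT=ib, POLE=vo, SUR=fe, MOD=ne:
underlying: beil-s-le-sa-se
1. f -> v, k -> g, p -> b, s -> z / V _ V: fires at position(s) 8, 10: beilslezaze
2. o -> e, u -> i / F C0 _: no change
surface: beilslezaze

cell ASPECT=fe, POLE=zo, SUR=ol, MOD=ak:
underlying: beil-i-u-bu-saz
1. f -> v, k -> g, p -> b, s -> z / V _ V: fires at position(s) 9: beiliubuzaz
2. o -> e, u -> i / F C0 _: fires at position(s) 6: beiliibuzaz
surface: beiliibuzaz

cell ASPECT=fe, POLE=mi, SUR=ol, MOD=fe:
underlying: beil-i-kv-bu-nun
1. f -> v, k -> g, p -> b, s -> z / V _ V: no change
2. o -> e, u -> i / F C0 _: fires at position(s) 9: beilikvbinun
surface: beilikvbinun


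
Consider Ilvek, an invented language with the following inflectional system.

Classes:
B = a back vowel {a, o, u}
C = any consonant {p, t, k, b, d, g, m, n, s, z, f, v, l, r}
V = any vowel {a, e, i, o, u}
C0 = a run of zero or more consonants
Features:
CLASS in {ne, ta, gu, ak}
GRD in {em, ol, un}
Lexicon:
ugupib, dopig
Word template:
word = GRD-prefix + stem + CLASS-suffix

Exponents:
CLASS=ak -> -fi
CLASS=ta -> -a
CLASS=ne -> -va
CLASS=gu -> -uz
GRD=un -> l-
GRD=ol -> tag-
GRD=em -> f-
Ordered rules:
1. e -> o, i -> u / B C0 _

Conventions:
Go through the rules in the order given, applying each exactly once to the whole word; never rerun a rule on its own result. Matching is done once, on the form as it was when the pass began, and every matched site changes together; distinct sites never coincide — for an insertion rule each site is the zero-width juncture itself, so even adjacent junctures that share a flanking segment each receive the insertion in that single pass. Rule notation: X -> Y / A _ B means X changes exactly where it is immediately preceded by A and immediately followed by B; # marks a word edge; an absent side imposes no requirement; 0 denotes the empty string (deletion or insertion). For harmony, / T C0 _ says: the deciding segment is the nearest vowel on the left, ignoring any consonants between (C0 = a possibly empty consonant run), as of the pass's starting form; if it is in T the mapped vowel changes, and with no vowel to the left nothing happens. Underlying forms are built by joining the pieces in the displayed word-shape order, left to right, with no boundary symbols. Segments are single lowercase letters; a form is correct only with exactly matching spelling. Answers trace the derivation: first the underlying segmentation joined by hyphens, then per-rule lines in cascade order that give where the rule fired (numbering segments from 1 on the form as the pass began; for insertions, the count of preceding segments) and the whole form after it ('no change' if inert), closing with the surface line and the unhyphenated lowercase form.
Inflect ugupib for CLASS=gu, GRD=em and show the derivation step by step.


underlying: f-ugupib-uz
1. e -> o, i -> u / B C0 _: fires at position(s) 6: fugupubuz
surface: fugupubuz
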